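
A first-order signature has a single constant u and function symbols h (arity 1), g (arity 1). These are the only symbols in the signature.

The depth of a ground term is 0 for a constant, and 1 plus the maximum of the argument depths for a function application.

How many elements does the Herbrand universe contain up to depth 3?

15

Let N_k = |{terms of depth ≤ k}|. Then N_0 = 1 and N_k = 1 + N_{k-1} + N_{k-1} for k ≥ 1 (one summand per function symbol, arity giving the exponent).
N_0 = 1
N_1 = 1 + 1 + 1 = 3
N_2 = 1 + 3 + 3 = 7
N_3 = 1 + 7 + 7 = 15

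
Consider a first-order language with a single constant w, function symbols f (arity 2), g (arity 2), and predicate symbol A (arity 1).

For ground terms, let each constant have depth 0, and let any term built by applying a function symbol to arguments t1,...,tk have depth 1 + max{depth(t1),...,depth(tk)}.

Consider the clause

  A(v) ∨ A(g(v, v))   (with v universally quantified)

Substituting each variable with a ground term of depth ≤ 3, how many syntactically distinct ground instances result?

723

Ground terms of depth ≤ 3:
  Let N_k count ground terms of depth at most k. Each non-constant term of depth ≤ k is some function symbol applied to depth-≤(k−1) arguments, giving N_k = 1 + N_{k-1}^2 + N_{k-1}^2.
  N_0 = 1
  N_1 = 1 + 1^2 + 1^2 = 3
  N_2 = 1 + 3^2 + 3^2 = 19
  N_3 = 1 + 19^2 + 19^2 = 723
So there are 723 ground terms available for substitution.
The clause has 1 distinct variable (v), which appears in the body. In the free term algebra distinct substitutions yield syntactically distinct ground instances.
Number of ground instances = 723.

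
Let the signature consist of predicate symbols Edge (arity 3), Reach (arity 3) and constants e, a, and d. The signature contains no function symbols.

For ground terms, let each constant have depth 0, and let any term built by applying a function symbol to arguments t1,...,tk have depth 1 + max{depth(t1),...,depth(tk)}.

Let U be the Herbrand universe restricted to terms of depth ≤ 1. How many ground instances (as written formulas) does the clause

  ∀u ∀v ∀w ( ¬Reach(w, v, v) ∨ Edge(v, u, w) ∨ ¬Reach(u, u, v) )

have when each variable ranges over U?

Ground terms of depth ≤ 1:
  With no function symbols every ground term is a constant, so there are exactly 3 ground terms at every depth bound.
  N_0 = 3
  N_1 = 3
  Explicitly: e, a, d.
So there are 3 ground terms available for substitution.
The clause has 3 distinct variables (u, v, w), each appearing in the body. In the free term algebra distinct substitutions yield syntactically distinct ground instances.
Number of ground instances = 3^3 = 27.

27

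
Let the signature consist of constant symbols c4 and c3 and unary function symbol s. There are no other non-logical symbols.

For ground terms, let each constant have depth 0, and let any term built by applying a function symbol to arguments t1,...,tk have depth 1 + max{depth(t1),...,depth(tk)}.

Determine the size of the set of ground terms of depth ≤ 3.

If N_k denotes the number of depth-≤k ground terms, the 2 constants give N_0 = 2, and each function symbol of arity r contributes N_{k-1}^r new terms at level k: N_k = 2 + N_{k-1}.
N_0 = 2
N_1 = 2 + 2 = 4
N_2 = 2 + 4 = 6
N_3 = 2 + 6 = 8
Explicitly: c4, c3, s(c4), s(c3), s(s(c4)), s(s(c3)), s(s(s(c4))), s(s(s(c3))).

8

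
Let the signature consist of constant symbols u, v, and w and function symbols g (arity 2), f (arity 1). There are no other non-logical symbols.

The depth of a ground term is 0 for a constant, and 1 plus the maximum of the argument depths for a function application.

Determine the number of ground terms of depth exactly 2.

228

Count level by level. With function symbols g/2, f/1, the terms of depth ≤ k are the 3 constants together with each function applied to depth-≤(k−1) tuples, so N_k = 3 + N_{k-1}^2 + N_{k-1}.
N_0 = 3
N_1 = 3 + 3^2 + 3 = 15
N_2 = 3 + 15^2 + 15 = 243
Terms of depth exactly 2: N_2 − N_1 = 243 − 15 = 228.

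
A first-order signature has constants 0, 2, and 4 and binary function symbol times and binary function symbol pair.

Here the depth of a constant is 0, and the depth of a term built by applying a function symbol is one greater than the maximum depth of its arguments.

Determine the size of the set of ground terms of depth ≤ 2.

885

Write N_k for the number of ground terms of depth ≤ k. A term of depth ≤ k is either a constant or a function symbol applied to arguments of depth ≤ k−1, so N_k = 3 + N_{k-1}^2 + N_{k-1}^2.
N_0 = 3
N_1 = 3 + 3^2 + 3^2 = 21
N_2 = 3 + 21^2 + 21^2 = 885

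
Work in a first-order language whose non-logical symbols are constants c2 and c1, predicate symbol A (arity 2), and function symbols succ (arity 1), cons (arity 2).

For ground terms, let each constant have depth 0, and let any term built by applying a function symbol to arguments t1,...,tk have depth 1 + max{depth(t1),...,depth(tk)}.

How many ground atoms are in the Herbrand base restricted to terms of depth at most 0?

4

First count ground terms of depth ≤ 0.
Count level by level. With function symbols succ/1, cons/2, the terms of depth ≤ k are the 2 constants together with each function applied to depth-≤(k−1) tuples, so N_k = 2 + N_{k-1} + N_{k-1}^2.
N_0 = 2
Explicitly: c2, c1.
So |H| = 2.
Each predicate of arity r yields |H|^r ground atoms (one per choice of an r-tuple from H):
  A: 2^2 = 4
Total ground atoms: 4.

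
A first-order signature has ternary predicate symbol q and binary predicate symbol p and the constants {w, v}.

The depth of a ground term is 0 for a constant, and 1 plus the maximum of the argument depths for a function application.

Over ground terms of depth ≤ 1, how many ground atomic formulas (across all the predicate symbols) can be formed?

12

First count ground terms of depth ≤ 1.
With no function symbols every ground term is a constant, so there are exactly 2 ground terms at every depth bound.
N_0 = 2
N_1 = 2
So |H| = 2.
A ground atom is a predicate applied to a tuple of terms from H, so the count is the sum over predicates of |H|^arity:
  q: 2^3 = 8;  p: 2^2 = 4
Total ground atoms: 8 + 4 = 12.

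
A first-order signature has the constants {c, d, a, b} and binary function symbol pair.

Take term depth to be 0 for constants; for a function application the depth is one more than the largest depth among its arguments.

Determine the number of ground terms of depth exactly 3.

162816

Write N_k for the number of ground terms of depth ≤ k. A term of depth ≤ k is either a constant or a function symbol applied to arguments of depth ≤ k−1, so N_k = 4 + N_{k-1}^2.
N_0 = 4
N_1 = 4 + 4^2 = 20
N_2 = 4 + 20^2 = 404
N_3 = 4 + 404^2 = 163220
Terms of depth exactly 3: N_3 − N_2 = 163220 − 404 = 162816.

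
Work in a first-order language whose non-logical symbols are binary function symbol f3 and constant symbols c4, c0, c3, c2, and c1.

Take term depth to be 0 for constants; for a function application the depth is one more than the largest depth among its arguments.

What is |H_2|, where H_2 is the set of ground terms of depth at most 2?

905

Count level by level. With function symbols f3/2, the terms of depth ≤ k are the 5 constants together with each function applied to depth-≤(k−1) tuples, so N_k = 5 + N_{k-1}^2.
N_0 = 5
N_1 = 5 + 5^2 = 30
N_2 = 5 + 30^2 = 905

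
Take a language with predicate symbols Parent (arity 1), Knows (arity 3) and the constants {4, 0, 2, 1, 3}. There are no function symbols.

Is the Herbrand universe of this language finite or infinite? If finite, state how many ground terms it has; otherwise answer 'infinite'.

5

There are no function symbols, so every ground term is one of the 5 constants.
The Herbrand universe is {4, 0, 2, 1, 3}, which is finite with 5 elements.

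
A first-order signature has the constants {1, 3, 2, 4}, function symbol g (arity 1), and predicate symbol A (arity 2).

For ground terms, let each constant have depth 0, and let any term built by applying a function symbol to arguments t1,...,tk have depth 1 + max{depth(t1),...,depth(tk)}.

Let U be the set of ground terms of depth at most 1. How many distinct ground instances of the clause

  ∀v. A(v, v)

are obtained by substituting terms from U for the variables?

8

Ground terms of depth ≤ 1:
  Let N_k = |{terms of depth ≤ k}|. Then N_0 = 4 and N_k = 4 + N_{k-1} for k ≥ 1 (one summand per function symbol, arity giving the exponent).
  N_0 = 4
  N_1 = 4 + 4 = 8
  Explicitly: 1, 3, 2, 4, g(1), g(3), g(2), g(4).
So there are 8 ground terms available for substitution.
There is 1 variable to instantiate (v),  occurring in at least one literal, so different choices give different ground instances.
Number of ground instances = 8.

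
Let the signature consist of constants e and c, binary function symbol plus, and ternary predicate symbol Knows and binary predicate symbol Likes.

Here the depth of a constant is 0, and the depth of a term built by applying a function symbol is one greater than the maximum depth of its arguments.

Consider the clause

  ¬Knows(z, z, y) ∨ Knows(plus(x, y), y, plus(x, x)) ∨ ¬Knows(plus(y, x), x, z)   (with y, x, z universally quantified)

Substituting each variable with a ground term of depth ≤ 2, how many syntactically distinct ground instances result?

54872

Ground terms of depth ≤ 2:
  Count level by level. With function symbols plus/2, the terms of depth ≤ k are the 2 constants together with each function applied to depth-≤(k−1) tuples, so N_k = 2 + N_{k-1}^2.
  N_0 = 2
  N_1 = 2 + 2^2 = 6
  N_2 = 2 + 6^2 = 38
So there are 38 ground terms available for substitution.
The clause has 3 distinct variables (y, x, z), each appearing in the body. In the free term algebra distinct substitutions yield syntactically distinct ground instances.
Number of ground instances = 38^3 = 54872.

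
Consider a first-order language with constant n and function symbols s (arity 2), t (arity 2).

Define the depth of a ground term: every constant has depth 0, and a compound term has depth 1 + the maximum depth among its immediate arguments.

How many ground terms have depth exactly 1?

Let N_k count ground terms of depth at most k. Each non-constant term of depth ≤ k is some function symbol applied to depth-≤(k−1) arguments, giving N_k = 1 + N_{k-1}^2 + N_{k-1}^2.
N_0 = 1
N_1 = 1 + 1^2 + 1^2 = 3
Terms of depth exactly 1: N_1 − N_0 = 3 − 1 = 2.

2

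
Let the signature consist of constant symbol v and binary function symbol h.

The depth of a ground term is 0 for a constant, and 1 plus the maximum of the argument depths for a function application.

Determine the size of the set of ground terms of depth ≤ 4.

Write N_k for the number of ground terms of depth ≤ k. A term of depth ≤ k is either a constant or a function symbol applied to arguments of depth ≤ k−1, so N_k = 1 + N_{k-1}^2.
N_0 = 1
N_1 = 1 + 1^2 = 2
N_2 = 1 + 2^2 = 5
N_3 = 1 + 5^2 = 26
N_4 = 1 + 26^2 = 677

677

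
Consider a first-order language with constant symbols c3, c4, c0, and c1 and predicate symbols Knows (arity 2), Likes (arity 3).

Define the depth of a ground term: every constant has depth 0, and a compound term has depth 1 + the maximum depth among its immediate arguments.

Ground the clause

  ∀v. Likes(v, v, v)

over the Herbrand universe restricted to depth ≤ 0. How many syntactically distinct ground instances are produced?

Ground terms of depth ≤ 0:
  With no function symbols every ground term is a constant, so there are exactly 4 ground terms at every depth bound.
  N_0 = 4
So there are 4 ground terms available for substitution.
The body mentions the single quantified variable v; since ground terms form a free algebra, no two substitutions collapse to the same formula.
Number of ground instances = 4.

4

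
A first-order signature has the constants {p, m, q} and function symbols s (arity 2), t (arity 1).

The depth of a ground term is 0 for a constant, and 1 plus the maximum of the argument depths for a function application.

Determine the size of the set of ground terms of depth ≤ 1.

15

Count level by level. With function symbols s/2, t/1, the terms of depth ≤ k are the 3 constants together with each function applied to depth-≤(k−1) tuples, so N_k = 3 + N_{k-1}^2 + N_{k-1}.
N_0 = 3
N_1 = 3 + 3^2 + 3 = 15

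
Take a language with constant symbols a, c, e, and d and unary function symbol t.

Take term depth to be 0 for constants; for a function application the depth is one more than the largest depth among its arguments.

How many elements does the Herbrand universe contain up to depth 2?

12

Count level by level. With function symbols t/1, the terms of depth ≤ k are the 4 constants together with each function applied to depth-≤(k−1) tuples, so N_k = 4 + N_{k-1}.
N_0 = 4
N_1 = 4 + 4 = 8
N_2 = 4 + 8 = 12
Explicitly: a, c, e, d, t(a), t(c), t(e), t(d), t(t(a)), t(t(c)), t(t(e)), t(t(d)).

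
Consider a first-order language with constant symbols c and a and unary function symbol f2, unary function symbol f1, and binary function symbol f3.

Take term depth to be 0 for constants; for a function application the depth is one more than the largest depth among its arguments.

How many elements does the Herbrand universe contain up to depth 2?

122

Let N_k count ground terms of depth at most k. Each non-constant term of depth ≤ k is some function symbol applied to depth-≤(k−1) arguments, giving N_k = 2 + N_{k-1} + N_{k-1} + N_{k-1}^2.
N_0 = 2
N_1 = 2 + 2 + 2 + 2^2 = 10
N_2 = 2 + 10 + 10 + 10^2 = 122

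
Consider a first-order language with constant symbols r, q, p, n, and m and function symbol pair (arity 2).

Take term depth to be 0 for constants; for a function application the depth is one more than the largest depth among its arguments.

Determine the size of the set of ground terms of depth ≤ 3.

If N_k denotes the number of depth-≤k ground terms, the 5 constants give N_0 = 5, and each function symbol of arity r contributes N_{k-1}^r new terms at level k: N_k = 5 + N_{k-1}^2.
N_0 = 5
N_1 = 5 + 5^2 = 30
N_2 = 5 + 30^2 = 905
N_3 = 5 + 905^2 = 819030

819030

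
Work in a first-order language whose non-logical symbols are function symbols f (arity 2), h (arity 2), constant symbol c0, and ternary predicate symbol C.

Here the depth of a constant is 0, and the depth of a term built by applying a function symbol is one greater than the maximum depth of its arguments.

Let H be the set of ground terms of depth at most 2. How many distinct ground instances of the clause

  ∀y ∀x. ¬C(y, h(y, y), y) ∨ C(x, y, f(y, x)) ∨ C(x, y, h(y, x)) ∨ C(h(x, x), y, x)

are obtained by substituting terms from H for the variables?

361

Ground terms of depth ≤ 2:
  Let N_k count ground terms of depth at most k. Each non-constant term of depth ≤ k is some function symbol applied to depth-≤(k−1) arguments, giving N_k = 1 + N_{k-1}^2 + N_{k-1}^2.
  N_0 = 1
  N_1 = 1 + 1^2 + 1^2 = 3
  N_2 = 1 + 3^2 + 3^2 = 19
So there are 19 ground terms available for substitution.
The clause has 2 distinct variables (y, x), each appearing in the body. In the free term algebra distinct substitutions yield syntactically distinct ground instances.
Number of ground instances = 19^2 = 361.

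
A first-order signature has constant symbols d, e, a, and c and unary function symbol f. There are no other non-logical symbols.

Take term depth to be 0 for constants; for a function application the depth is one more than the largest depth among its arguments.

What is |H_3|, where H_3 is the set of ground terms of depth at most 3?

If N_k denotes the number of depth-≤k ground terms, the 4 constants give N_0 = 4, and each function symbol of arity r contributes N_{k-1}^r new terms at level k: N_k = 4 + N_{k-1}.
N_0 = 4
N_1 = 4 + 4 = 8
N_2 = 4 + 8 = 12
N_3 = 4 + 12 = 16

16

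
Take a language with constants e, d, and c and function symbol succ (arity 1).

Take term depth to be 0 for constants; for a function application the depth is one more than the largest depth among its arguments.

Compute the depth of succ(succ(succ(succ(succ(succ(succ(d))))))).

depth(succ(d)) = 1 + depth(d) = 1 + 0 = 1
depth(succ(succ(d))) = 1 + depth(succ(d)) = 1 + 1 = 2
depth(succ(succ(succ(d)))) = 1 + depth(succ(succ(d))) = 1 + 2 = 3
depth(succ(succ(succ(succ(d))))) = 1 + depth(succ(succ(succ(d)))) = 1 + 3 = 4
depth(succ(succ(succ(succ(succ(d)))))) = 1 + depth(succ(succ(succ(succ(d))))) = 1 + 4 = 5
depth(succ(succ(succ(succ(succ(succ(d))))))) = 1 + depth(succ(succ(succ(succ(succ(d)))))) = 1 + 5 = 6
depth(succ(succ(succ(succ(succ(succ(succ(d)))))))) = 1 + depth(succ(succ(succ(succ(succ(succ(d))))))) = 1 + 6 = 7

7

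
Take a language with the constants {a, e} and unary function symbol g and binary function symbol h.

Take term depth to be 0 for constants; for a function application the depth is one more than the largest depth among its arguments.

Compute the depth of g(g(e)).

depth(g(e)) = 1 + depth(e) = 1 + 0 = 1
depth(g(g(e))) = 1 + depth(g(e)) = 1 + 1 = 2

2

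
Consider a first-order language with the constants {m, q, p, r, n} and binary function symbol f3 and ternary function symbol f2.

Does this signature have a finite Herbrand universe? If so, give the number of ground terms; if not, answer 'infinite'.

The signature has at least one function symbol (f3, arity 2) and at least one constant (m).
Iterating f3 gives infinitely many distinct ground terms: m, f3(m, m), f3(f3(m, m), f3(m, m)), ...
So the Herbrand universe is infinite.

infinite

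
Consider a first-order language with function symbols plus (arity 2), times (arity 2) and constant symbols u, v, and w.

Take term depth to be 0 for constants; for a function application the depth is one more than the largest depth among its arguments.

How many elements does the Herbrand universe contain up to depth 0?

Count level by level. With function symbols plus/2, times/2, the terms of depth ≤ k are the 3 constants together with each function applied to depth-≤(k−1) tuples, so N_k = 3 + N_{k-1}^2 + N_{k-1}^2.
N_0 = 3

3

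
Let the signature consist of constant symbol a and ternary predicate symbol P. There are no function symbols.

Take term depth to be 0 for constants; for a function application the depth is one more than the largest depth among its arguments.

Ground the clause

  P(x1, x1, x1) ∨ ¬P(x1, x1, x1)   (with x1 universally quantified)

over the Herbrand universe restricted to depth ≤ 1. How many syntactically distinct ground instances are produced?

1

Ground terms of depth ≤ 1:
  With no function symbols every ground term is a constant, so there is exactly 1 ground term at every depth bound.
  N_0 = 1
  N_1 = 1
So there is exactly 1 ground term available for substitution.
The clause has 1 distinct variable (x1), which appears in the body. In the free term algebra distinct substitutions yield syntactically distinct ground instances.
Number of ground instances = 1.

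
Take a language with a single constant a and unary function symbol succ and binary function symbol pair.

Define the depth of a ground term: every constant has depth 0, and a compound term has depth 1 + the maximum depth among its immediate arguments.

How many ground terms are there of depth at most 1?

Count level by level. With function symbols succ/1, pair/2, the terms of depth ≤ k are the 1 constant together with each function applied to depth-≤(k−1) tuples, so N_k = 1 + N_{k-1} + N_{k-1}^2.
N_0 = 1
N_1 = 1 + 1 + 1^2 = 3
Explicitly: a, succ(a), pair(a, a).

3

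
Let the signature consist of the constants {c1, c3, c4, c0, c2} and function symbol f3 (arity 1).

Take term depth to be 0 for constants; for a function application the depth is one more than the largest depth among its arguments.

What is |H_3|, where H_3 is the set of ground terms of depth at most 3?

Write N_k for the number of ground terms of depth ≤ k. A term of depth ≤ k is either a constant or a function symbol applied to arguments of depth ≤ k−1, so N_k = 5 + N_{k-1}.
N_0 = 5
N_1 = 5 + 5 = 10
N_2 = 5 + 10 = 15
N_3 = 5 + 15 = 20

20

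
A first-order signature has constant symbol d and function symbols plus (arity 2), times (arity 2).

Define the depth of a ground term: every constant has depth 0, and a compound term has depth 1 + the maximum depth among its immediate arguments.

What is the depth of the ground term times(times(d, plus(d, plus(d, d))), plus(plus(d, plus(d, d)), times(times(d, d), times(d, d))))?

depth(plus(d, d)) = 1 + max(0, 0) = 1
depth(plus(d, plus(d, d))) = 1 + max(0, 1) = 2
depth(times(d, plus(d, plus(d, d)))) = 1 + max(0, 2) = 3
depth(times(d, d)) = 1 + max(0, 0) = 1
depth(times(times(d, d), times(d, d))) = 1 + max(1, 1) = 2
depth(plus(plus(d, plus(d, d)), times(times(d, d), times(d, d)))) = 1 + max(2, 2) = 3
depth(times(times(d, plus(d, plus(d, d))), plus(plus(d, plus(d, d)), times(times(d, d), times(d, d))))) = 1 + max(3, 3) = 4

4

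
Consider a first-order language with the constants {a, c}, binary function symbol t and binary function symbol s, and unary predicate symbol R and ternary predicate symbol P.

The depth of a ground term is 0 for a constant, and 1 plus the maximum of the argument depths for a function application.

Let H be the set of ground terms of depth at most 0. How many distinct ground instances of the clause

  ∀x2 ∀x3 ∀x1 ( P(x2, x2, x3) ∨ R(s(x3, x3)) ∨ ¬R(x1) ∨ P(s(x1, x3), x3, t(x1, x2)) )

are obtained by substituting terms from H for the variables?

8

Ground terms of depth ≤ 0:
  Write N_k for the number of ground terms of depth ≤ k. A term of depth ≤ k is either a constant or a function symbol applied to arguments of depth ≤ k−1, so N_k = 2 + N_{k-1}^2 + N_{k-1}^2.
  N_0 = 2
  Explicitly: a, c.
So there are 2 ground terms available for substitution.
Each of x2, x3, x1 ranges independently over the available ground terms, and distinct assignments produce distinct instances.
Number of ground instances = 2^3 = 8.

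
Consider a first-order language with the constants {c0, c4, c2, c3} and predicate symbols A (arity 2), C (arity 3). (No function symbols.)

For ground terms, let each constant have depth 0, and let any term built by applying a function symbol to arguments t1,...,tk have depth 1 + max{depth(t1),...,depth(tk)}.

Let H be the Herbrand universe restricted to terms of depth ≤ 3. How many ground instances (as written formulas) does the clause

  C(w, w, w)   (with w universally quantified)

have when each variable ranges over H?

Ground terms of depth ≤ 3:
  With no function symbols every ground term is a constant, so there are exactly 4 ground terms at every depth bound.
  N_0 = 4
  N_1 = 4
  N_2 = 4
  N_3 = 4
  Explicitly: c0, c4, c2, c3.
So there are 4 ground terms available for substitution.
The body mentions the single quantified variable w; since ground terms form a free algebra, no two substitutions collapse to the same formula.
Number of ground instances = 4.

4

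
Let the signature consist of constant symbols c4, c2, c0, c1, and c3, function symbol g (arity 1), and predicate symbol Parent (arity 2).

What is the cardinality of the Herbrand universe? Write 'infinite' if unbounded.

The signature has at least one function symbol (g, arity 1) and at least one constant (c4).
Iterating g gives infinitely many distinct ground terms: c4, g(c4), g(g(c4)), ...
So the Herbrand universe is infinite.

infinite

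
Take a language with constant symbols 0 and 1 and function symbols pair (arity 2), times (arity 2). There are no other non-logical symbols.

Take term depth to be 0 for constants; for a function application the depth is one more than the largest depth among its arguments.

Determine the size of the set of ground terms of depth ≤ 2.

If N_k denotes the number of depth-≤k ground terms, the 2 constants give N_0 = 2, and each function symbol of arity r contributes N_{k-1}^r new terms at level k: N_k = 2 + N_{k-1}^2 + N_{k-1}^2.
N_0 = 2
N_1 = 2 + 2^2 + 2^2 = 10
N_2 = 2 + 10^2 + 10^2 = 202

202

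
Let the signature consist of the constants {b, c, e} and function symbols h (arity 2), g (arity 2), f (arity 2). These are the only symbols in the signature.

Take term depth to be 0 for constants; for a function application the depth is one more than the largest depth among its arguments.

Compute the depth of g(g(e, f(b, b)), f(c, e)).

depth(f(b, b)) = 1 + max(0, 0) = 1
depth(g(e, f(b, b))) = 1 + max(0, 1) = 2
depth(f(c, e)) = 1 + max(0, 0) = 1
depth(g(g(e, f(b, b)), f(c, e))) = 1 + max(2, 1) = 3

3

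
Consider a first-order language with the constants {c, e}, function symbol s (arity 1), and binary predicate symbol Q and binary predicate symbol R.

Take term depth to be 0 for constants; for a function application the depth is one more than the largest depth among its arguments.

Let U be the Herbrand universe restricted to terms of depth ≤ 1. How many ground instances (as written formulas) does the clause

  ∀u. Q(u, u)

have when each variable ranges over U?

Ground terms of depth ≤ 1:
  Write N_k for the number of ground terms of depth ≤ k. A term of depth ≤ k is either a constant or a function symbol applied to arguments of depth ≤ k−1, so N_k = 2 + N_{k-1}.
  N_0 = 2
  N_1 = 2 + 2 = 4
  Explicitly: c, e, s(c), s(e).
So there are 4 ground terms available for substitution.
There is 1 variable to instantiate (u),  occurring in at least one literal, so different choices give different ground instances.
Number of ground instances = 4.

4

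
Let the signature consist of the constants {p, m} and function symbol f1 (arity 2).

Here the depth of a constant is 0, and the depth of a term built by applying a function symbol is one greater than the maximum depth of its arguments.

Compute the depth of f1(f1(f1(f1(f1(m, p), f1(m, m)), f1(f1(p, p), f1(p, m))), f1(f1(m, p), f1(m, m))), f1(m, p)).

5

depth(f1(m, p)) = 1 + max(0, 0) = 1
depth(f1(m, m)) = 1 + max(0, 0) = 1
depth(f1(f1(m, p), f1(m, m))) = 1 + max(1, 1) = 2
depth(f1(p, p)) = 1 + max(0, 0) = 1
depth(f1(p, m)) = 1 + max(0, 0) = 1
depth(f1(f1(p, p), f1(p, m))) = 1 + max(1, 1) = 2
depth(f1(f1(f1(m, p), f1(m, m)), f1(f1(p, p), f1(p, m)))) = 1 + max(2, 2) = 3
depth(f1(f1(f1(f1(m, p), f1(m, m)), f1(f1(p, p), f1(p, m))), f1(f1(m, p), f1(m, m)))) = 1 + max(3, 2) = 4
depth(f1(f1(f1(f1(f1(m, p), f1(m, m)), f1(f1(p, p), f1(p, m))), f1(f1(m, p), f1(m, m))), f1(m, p))) = 1 + max(4, 1) = 5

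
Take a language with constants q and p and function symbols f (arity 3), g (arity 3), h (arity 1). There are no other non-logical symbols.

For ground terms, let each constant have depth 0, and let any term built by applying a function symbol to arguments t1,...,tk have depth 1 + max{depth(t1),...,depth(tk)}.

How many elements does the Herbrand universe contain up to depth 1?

20

Let N_k = |{terms of depth ≤ k}|. Then N_0 = 2 and N_k = 2 + N_{k-1}^3 + N_{k-1}^3 + N_{k-1} for k ≥ 1 (one summand per function symbol, arity giving the exponent).
N_0 = 2
N_1 = 2 + 2^3 + 2^3 + 2 = 20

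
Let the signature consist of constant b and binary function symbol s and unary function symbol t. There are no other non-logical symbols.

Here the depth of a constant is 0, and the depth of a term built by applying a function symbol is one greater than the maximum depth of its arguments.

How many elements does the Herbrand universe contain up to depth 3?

183

Count level by level. With function symbols s/2, t/1, the terms of depth ≤ k are the 1 constant together with each function applied to depth-≤(k−1) tuples, so N_k = 1 + N_{k-1}^2 + N_{k-1}.
N_0 = 1
N_1 = 1 + 1^2 + 1 = 3
N_2 = 1 + 3^2 + 3 = 13
N_3 = 1 + 13^2 + 13 = 183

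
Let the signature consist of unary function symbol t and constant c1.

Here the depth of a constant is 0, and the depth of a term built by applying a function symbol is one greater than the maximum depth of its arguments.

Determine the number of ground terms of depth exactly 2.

1

Let N_k = |{terms of depth ≤ k}|. Then N_0 = 1 and N_k = 1 + N_{k-1} for k ≥ 1 (one summand per function symbol, arity giving the exponent).
N_0 = 1
N_1 = 1 + 1 = 2
N_2 = 1 + 2 = 3
Terms of depth exactly 2: N_2 − N_1 = 3 − 2 = 1.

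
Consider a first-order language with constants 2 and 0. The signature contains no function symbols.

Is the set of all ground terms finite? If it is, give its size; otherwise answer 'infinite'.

There are no function symbols, so every ground term is one of the 2 constants.
The Herbrand universe is {2, 0}, which is finite with 2 elements.

2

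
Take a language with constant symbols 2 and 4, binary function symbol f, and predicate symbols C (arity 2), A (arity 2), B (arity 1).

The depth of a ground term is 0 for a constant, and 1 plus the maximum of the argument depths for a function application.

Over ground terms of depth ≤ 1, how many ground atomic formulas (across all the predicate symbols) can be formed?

78

First count ground terms of depth ≤ 1.
Let N_k count ground terms of depth at most k. Each non-constant term of depth ≤ k is some function symbol applied to depth-≤(k−1) arguments, giving N_k = 2 + N_{k-1}^2.
N_0 = 2
N_1 = 2 + 2^2 = 6
Explicitly: 2, 4, f(2, 2), f(2, 4), f(4, 2), f(4, 4).
So |H| = 6.
For each predicate symbol, the number of ground atoms is |H| raised to its arity; summing:
  C: 6^2 = 36;  A: 6^2 = 36;  B: 6
Total ground atoms: 36 + 36 + 6 = 78.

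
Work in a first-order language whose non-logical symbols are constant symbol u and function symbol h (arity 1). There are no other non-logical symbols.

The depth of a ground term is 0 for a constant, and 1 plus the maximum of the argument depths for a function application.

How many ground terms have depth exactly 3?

1

If N_k denotes the number of depth-≤k ground terms, the 1 constant gives N_0 = 1, and each function symbol of arity r contributes N_{k-1}^r new terms at level k: N_k = 1 + N_{k-1}.
N_0 = 1
N_1 = 1 + 1 = 2
N_2 = 1 + 2 = 3
N_3 = 1 + 3 = 4
Terms of depth exactly 3: N_3 − N_2 = 4 − 3 = 1.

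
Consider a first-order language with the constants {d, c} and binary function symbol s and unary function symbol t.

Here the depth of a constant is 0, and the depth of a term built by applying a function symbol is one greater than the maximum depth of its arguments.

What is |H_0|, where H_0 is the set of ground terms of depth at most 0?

Let N_k count ground terms of depth at most k. Each non-constant term of depth ≤ k is some function symbol applied to depth-≤(k−1) arguments, giving N_k = 2 + N_{k-1}^2 + N_{k-1}.
N_0 = 2

2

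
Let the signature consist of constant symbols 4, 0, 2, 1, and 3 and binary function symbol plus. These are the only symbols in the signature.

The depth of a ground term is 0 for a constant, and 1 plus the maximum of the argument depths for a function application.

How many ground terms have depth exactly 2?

875

Count level by level. With function symbols plus/2, the terms of depth ≤ k are the 5 constants together with each function applied to depth-≤(k−1) tuples, so N_k = 5 + N_{k-1}^2.
N_0 = 5
N_1 = 5 + 5^2 = 30
N_2 = 5 + 30^2 = 905
Terms of depth exactly 2: N_2 − N_1 = 905 − 30 = 875.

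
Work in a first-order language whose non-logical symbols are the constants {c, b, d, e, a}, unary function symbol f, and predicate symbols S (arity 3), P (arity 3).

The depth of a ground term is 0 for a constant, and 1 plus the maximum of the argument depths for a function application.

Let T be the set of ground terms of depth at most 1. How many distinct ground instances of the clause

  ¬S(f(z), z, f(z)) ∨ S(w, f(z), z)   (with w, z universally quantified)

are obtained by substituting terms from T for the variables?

100

Ground terms of depth ≤ 1:
  Write N_k for the number of ground terms of depth ≤ k. A term of depth ≤ k is either a constant or a function symbol applied to arguments of depth ≤ k−1, so N_k = 5 + N_{k-1}.
  N_0 = 5
  N_1 = 5 + 5 = 10
  Explicitly: c, b, d, e, a, f(c), f(b), f(d), f(e), f(a).
So there are 10 ground terms available for substitution.
There are 2 variables to instantiate (w, z), each occurring in at least one literal, so different choices give different ground instances.
Number of ground instances = 10^2 = 100.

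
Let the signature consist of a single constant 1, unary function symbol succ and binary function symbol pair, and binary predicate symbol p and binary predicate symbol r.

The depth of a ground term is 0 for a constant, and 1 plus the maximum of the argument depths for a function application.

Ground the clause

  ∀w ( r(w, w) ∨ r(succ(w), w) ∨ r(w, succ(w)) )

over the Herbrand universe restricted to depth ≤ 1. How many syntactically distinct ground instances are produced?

3

Ground terms of depth ≤ 1:
  Write N_k for the number of ground terms of depth ≤ k. A term of depth ≤ k is either a constant or a function symbol applied to arguments of depth ≤ k−1, so N_k = 1 + N_{k-1} + N_{k-1}^2.
  N_0 = 1
  N_1 = 1 + 1 + 1^2 = 3
  Explicitly: 1, succ(1), pair(1, 1).
So there are 3 ground terms available for substitution.
The variable w ranges independently over the available ground terms, and distinct assignments produce distinct instances.
Number of ground instances = 3.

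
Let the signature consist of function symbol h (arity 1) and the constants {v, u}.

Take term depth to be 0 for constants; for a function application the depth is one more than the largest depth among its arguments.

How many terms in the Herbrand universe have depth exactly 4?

Let N_k = |{terms of depth ≤ k}|. Then N_0 = 2 and N_k = 2 + N_{k-1} for k ≥ 1 (one summand per function symbol, arity giving the exponent).
N_0 = 2
N_1 = 2 + 2 = 4
N_2 = 2 + 4 = 6
N_3 = 2 + 6 = 8
N_4 = 2 + 8 = 10
Terms of depth exactly 4: N_4 − N_3 = 10 − 8 = 2.

2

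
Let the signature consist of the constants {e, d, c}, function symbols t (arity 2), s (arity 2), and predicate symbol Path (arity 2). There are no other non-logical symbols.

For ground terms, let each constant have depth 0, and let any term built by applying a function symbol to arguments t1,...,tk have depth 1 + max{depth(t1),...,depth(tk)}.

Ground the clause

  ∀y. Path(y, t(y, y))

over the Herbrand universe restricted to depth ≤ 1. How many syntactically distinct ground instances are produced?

21

Ground terms of depth ≤ 1:
  Count level by level. With function symbols t/2, s/2, the terms of depth ≤ k are the 3 constants together with each function applied to depth-≤(k−1) tuples, so N_k = 3 + N_{k-1}^2 + N_{k-1}^2.
  N_0 = 3
  N_1 = 3 + 3^2 + 3^2 = 21
So there are 21 ground terms available for substitution.
The clause has 1 distinct variable (y), which appears in the body. In the free term algebra distinct substitutions yield syntactically distinct ground instances.
Number of ground instances = 21.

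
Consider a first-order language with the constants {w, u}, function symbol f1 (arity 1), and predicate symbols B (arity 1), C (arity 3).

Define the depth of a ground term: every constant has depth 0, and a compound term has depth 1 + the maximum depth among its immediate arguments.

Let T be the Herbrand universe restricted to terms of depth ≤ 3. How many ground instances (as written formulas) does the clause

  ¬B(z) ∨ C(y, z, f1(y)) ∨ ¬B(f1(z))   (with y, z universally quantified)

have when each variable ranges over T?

Ground terms of depth ≤ 3:
  If N_k denotes the number of depth-≤k ground terms, the 2 constants give N_0 = 2, and each function symbol of arity r contributes N_{k-1}^r new terms at level k: N_k = 2 + N_{k-1}.
  N_0 = 2
  N_1 = 2 + 2 = 4
  N_2 = 2 + 4 = 6
  N_3 = 2 + 6 = 8
  Explicitly: w, u, f1(w), f1(u), f1(f1(w)), f1(f1(u)), f1(f1(f1(w))), f1(f1(f1(u))).
So there are 8 ground terms available for substitution.
There are 2 variables to instantiate (y, z), each occurring in at least one literal, so different choices give different ground instances.
Number of ground instances = 8^2 = 64.

64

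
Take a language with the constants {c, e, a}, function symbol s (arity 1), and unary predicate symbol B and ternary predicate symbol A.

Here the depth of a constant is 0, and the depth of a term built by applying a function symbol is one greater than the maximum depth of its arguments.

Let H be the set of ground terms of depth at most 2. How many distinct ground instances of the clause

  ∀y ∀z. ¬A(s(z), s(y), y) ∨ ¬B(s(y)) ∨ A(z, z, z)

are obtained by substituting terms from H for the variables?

81

Ground terms of depth ≤ 2:
  If N_k denotes the number of depth-≤k ground terms, the 3 constants give N_0 = 3, and each function symbol of arity r contributes N_{k-1}^r new terms at level k: N_k = 3 + N_{k-1}.
  N_0 = 3
  N_1 = 3 + 3 = 6
  N_2 = 3 + 6 = 9
So there are 9 ground terms available for substitution.
There are 2 variables to instantiate (y, z), each occurring in at least one literal, so different choices give different ground instances.
Number of ground instances = 9^2 = 81.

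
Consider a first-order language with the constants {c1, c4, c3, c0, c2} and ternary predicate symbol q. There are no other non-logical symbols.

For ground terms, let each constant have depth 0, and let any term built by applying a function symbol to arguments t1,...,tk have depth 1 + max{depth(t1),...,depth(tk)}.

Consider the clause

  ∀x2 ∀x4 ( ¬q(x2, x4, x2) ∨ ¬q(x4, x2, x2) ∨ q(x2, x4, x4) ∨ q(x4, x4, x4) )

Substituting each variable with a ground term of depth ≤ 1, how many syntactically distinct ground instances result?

25

Ground terms of depth ≤ 1:
  With no function symbols every ground term is a constant, so there are exactly 5 ground terms at every depth bound.
  N_0 = 5
  N_1 = 5
So there are 5 ground terms available for substitution.
The body mentions every one of the 2 quantified variables; since ground terms form a free algebra, no two substitutions collapse to the same formula.
Number of ground instances = 5^2 = 25.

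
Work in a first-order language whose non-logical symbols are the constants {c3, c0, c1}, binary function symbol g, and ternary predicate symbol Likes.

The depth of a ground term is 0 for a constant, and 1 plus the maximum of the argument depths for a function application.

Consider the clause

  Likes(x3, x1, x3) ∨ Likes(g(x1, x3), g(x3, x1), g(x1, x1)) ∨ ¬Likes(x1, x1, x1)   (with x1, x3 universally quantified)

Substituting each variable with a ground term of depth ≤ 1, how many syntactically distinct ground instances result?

Ground terms of depth ≤ 1:
  If N_k denotes the number of depth-≤k ground terms, the 3 constants give N_0 = 3, and each function symbol of arity r contributes N_{k-1}^r new terms at level k: N_k = 3 + N_{k-1}^2.
  N_0 = 3
  N_1 = 3 + 3^2 = 12
So there are 12 ground terms available for substitution.
There are 2 variables to instantiate (x1, x3), each occurring in at least one literal, so different choices give different ground instances.
Number of ground instances = 12^2 = 144.

144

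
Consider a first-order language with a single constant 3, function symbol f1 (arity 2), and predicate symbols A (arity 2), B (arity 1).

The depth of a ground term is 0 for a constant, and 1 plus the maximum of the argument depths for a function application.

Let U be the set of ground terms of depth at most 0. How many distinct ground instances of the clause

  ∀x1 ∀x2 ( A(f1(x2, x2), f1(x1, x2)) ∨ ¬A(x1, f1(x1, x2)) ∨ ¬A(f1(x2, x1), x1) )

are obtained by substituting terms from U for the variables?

Ground terms of depth ≤ 0:
  Count level by level. With function symbols f1/2, the terms of depth ≤ k are the 1 constant together with each function applied to depth-≤(k−1) tuples, so N_k = 1 + N_{k-1}^2.
  N_0 = 1
So there is exactly 1 ground term available for substitution.
There are 2 variables to instantiate (x1, x2), each occurring in at least one literal, so different choices give different ground instances.
Number of ground instances = 1^2 = 1.

1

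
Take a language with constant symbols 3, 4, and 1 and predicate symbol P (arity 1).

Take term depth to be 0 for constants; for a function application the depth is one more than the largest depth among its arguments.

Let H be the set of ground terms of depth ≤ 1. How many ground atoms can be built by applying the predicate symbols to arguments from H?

First count ground terms of depth ≤ 1.
With no function symbols every ground term is a constant, so there are exactly 3 ground terms at every depth bound.
N_0 = 3
N_1 = 3
Explicitly: 3, 4, 1.
So |H| = 3.
A ground atom is a predicate applied to a tuple of terms from H, so the count is the sum over predicates of |H|^arity:
  P: 3
Total ground atoms: 3.

3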